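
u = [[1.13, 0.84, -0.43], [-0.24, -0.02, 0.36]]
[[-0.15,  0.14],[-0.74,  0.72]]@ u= [[-0.2,-0.13,0.11], [-1.01,-0.64,0.58]]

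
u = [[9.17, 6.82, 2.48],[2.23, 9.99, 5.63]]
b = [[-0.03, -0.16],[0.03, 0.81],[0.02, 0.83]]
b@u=[[-0.63, -1.8, -0.98],[2.08, 8.3, 4.63],[2.03, 8.43, 4.72]]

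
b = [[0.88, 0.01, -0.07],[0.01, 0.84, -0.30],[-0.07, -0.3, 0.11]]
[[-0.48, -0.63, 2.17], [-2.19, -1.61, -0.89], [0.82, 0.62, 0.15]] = b @ [[-0.55, -0.51, 2.50], [-2.78, -1.02, -0.96], [-0.5, 2.51, 0.35]]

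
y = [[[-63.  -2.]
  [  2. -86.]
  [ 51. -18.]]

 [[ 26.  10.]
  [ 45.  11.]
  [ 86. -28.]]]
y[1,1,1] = 11.0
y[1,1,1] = 11.0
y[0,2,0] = 51.0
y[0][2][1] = -18.0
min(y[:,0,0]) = -63.0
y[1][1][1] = 11.0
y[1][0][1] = 10.0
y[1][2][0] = 86.0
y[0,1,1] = -86.0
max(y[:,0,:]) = 26.0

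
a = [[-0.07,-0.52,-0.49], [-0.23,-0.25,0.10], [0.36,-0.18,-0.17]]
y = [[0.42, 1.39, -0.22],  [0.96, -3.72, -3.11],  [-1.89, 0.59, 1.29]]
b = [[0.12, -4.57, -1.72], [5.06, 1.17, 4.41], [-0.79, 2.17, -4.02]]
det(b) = -99.23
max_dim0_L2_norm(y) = 4.01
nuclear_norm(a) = 1.41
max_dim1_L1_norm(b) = 10.64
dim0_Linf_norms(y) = [1.89, 3.72, 3.11]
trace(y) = -2.01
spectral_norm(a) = 0.77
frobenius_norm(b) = 9.58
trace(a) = -0.49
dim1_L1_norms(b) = [6.41, 10.64, 6.98]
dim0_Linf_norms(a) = [0.36, 0.52, 0.49]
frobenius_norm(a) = 0.91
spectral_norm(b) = 7.71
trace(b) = -2.73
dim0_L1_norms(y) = [3.27, 5.7, 4.62]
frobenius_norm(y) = 5.67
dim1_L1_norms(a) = [1.08, 0.58, 0.71]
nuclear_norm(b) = 15.33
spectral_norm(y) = 5.28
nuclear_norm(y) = 7.88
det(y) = 6.63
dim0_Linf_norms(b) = [5.06, 4.57, 4.41]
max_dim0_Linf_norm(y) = 3.72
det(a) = -0.07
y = b @ a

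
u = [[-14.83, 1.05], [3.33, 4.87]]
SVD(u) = [[-0.98,  0.22], [0.22,  0.98]] @ diag([15.199336213508548, 4.981704393952706]) @ [[1.0, 0.0], [-0.0, 1.00]]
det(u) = -75.72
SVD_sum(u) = [[-14.83, -0.05], [3.35, 0.01]] + [[-0.00, 1.10], [-0.02, 4.86]]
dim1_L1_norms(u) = [15.88, 8.2]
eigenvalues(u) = [-15.01, 5.05]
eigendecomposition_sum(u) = [[-14.87,0.79], [2.49,-0.13]] + [[0.04, 0.26], [0.84, 5.0]]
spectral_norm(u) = 15.20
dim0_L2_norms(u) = [15.2, 4.98]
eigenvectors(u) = [[-0.99, -0.05], [0.17, -1.00]]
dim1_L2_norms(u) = [14.87, 5.9]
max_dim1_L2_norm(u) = 14.87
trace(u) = -9.96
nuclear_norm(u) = 20.18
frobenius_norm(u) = 15.99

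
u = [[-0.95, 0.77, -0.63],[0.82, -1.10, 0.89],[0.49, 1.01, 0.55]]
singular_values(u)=[2.12, 1.25, 0.21]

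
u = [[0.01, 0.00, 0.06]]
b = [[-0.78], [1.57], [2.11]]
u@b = [[0.12]]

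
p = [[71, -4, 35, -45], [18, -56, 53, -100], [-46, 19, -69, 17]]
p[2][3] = 17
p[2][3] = 17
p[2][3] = 17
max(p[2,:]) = 19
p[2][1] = 19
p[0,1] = -4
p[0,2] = 35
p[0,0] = 71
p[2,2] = -69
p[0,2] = 35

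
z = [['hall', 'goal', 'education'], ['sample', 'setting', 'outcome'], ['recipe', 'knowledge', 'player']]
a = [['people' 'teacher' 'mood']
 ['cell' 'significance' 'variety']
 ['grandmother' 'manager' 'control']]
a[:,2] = ['mood', 'variety', 'control']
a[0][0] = 'people'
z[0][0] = 'hall'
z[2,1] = 'knowledge'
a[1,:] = ['cell', 'significance', 'variety']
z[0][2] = 'education'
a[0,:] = ['people', 'teacher', 'mood']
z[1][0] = 'sample'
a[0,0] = 'people'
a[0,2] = 'mood'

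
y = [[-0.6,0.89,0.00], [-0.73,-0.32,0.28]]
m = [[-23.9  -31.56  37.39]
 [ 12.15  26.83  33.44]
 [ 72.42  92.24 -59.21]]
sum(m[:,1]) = 87.50999999999999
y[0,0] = -0.603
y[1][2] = 0.283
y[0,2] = 0.002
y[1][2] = 0.283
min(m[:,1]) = -31.56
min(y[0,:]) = -0.603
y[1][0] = -0.73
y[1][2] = 0.283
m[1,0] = 12.15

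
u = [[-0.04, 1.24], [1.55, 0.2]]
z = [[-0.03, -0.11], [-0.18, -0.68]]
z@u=[[-0.17, -0.06], [-1.05, -0.36]]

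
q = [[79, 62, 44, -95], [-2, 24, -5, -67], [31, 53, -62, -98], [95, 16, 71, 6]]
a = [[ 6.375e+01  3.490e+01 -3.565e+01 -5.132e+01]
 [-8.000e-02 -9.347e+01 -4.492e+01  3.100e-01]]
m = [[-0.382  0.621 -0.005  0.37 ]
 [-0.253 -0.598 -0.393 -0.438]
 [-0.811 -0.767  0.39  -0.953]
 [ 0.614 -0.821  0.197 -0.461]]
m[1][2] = -0.393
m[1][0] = -0.253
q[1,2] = -5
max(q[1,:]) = 24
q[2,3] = -98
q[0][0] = 79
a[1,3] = 0.31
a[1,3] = 0.31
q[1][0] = -2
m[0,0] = -0.382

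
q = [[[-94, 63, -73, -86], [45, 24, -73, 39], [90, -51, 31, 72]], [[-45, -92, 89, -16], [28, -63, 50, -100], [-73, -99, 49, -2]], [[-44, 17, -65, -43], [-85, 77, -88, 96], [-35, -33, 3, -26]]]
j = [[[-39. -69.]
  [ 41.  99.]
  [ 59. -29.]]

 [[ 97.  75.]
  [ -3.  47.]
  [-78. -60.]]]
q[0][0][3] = -86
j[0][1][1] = 99.0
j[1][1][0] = -3.0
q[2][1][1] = 77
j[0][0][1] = -69.0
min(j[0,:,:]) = -69.0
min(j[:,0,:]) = -69.0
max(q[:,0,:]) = 89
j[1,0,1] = 75.0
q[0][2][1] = -51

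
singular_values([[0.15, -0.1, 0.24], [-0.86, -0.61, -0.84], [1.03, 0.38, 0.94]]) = [1.98, 0.28, 0.07]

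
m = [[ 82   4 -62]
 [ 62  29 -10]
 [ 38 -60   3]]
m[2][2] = 3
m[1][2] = -10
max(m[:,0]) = 82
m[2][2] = 3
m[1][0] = 62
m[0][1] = 4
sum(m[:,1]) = -27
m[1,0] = 62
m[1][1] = 29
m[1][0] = 62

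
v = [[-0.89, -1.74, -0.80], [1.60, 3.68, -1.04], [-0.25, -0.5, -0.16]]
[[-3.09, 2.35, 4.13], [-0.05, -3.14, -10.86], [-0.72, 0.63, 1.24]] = v@[[1.07,1.05,-1.10], [0.17,-1.53,-2.22], [2.30,-0.78,0.89]]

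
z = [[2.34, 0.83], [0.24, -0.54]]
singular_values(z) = [2.48, 0.59]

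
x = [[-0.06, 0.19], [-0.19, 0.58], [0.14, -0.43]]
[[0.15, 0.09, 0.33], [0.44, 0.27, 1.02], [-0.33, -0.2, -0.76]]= x @ [[0.69, -0.34, -1.66], [0.99, 0.36, 1.22]]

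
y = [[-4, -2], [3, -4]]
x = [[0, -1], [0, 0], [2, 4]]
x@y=[[-3, 4], [0, 0], [4, -20]]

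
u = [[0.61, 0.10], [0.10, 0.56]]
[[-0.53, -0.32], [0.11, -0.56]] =u @ [[-0.93, -0.37], [0.37, -0.93]]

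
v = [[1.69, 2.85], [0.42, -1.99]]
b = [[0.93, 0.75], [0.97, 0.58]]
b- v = [[-0.76,-2.1], [0.55,2.57]]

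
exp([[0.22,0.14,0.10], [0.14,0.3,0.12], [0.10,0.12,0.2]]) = [[1.27, 0.19, 0.14], [0.19, 1.37, 0.16], [0.14, 0.16, 1.24]]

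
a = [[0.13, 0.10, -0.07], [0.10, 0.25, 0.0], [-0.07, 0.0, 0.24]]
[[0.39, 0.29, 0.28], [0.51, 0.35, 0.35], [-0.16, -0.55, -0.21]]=a @ [[2.07, -0.15, 1.08], [1.2, 1.46, 0.97], [-0.08, -2.32, -0.56]]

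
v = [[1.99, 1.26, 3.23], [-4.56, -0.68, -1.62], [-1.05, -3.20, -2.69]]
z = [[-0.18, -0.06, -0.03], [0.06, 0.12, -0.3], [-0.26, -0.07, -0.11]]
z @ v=[[-0.05, -0.09, -0.4], [-0.11, 0.95, 0.81], [-0.08, 0.07, -0.43]]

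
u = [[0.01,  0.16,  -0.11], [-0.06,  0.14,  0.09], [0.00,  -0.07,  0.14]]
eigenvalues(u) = [(0.04+0j), (0.12+0.11j), (0.12-0.11j)]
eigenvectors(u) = [[(0.91+0j), -0.66+0.00j, -0.66-0.00j],[0.34+0.00j, (-0.24-0.6j), (-0.24+0.6j)],[(0.24+0j), (0.34-0.19j), 0.34+0.19j]]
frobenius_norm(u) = 0.31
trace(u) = 0.29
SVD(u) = [[-0.79, -0.02, -0.62],  [-0.27, 0.91, 0.31],  [0.56, 0.40, -0.72]] @ diag([0.24633025300966122, 0.17960025883559624, 0.025790569562984495]) @ [[0.03,-0.82,0.57], [-0.31,0.54,0.79], [-0.95,-0.20,-0.23]]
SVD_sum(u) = [[-0.01, 0.16, -0.11], [-0.0, 0.05, -0.04], [0.00, -0.11, 0.08]] + [[0.00, -0.00, -0.00],[-0.05, 0.09, 0.13],[-0.02, 0.04, 0.06]] + [[0.02,0.00,0.00], [-0.01,-0.0,-0.00], [0.02,0.0,0.0]]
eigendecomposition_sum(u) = [[(0.03+0j), -0.02+0.00j, 0.05-0.00j],[0.01+0.00j, -0.01+0.00j, (0.02-0j)],[0.01+0.00j, (-0+0j), 0.01-0.00j]] + [[(-0.01+0.04j), 0.09-0.05j, -0.08-0.07j], [(-0.04+0j), (0.07+0.06j), 0.04-0.10j], [(-0-0.02j), (-0.03+0.05j), 0.06+0.01j]] + [[(-0.01-0.04j), (0.09+0.05j), -0.08+0.07j],  [-0.04-0.00j, (0.07-0.06j), 0.04+0.10j],  [-0.00+0.02j, (-0.03-0.05j), (0.06-0.01j)]]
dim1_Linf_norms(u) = [0.16, 0.14, 0.14]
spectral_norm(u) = 0.25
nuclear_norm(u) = 0.45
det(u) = 0.00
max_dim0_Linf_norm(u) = 0.16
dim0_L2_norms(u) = [0.06, 0.22, 0.2]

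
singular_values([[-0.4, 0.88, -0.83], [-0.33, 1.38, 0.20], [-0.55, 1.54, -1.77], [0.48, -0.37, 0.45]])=[2.95, 1.11, 0.33]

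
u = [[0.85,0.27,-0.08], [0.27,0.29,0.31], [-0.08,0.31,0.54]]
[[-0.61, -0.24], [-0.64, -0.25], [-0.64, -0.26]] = u@[[-0.95, -0.38],[0.29, 0.12],[-1.50, -0.6]]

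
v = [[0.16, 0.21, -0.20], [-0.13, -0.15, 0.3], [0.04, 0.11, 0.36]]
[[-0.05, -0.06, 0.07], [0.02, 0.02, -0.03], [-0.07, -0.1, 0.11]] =v @ [[-0.11, -0.15, 0.18], [-0.23, -0.32, 0.37], [-0.10, -0.15, 0.17]]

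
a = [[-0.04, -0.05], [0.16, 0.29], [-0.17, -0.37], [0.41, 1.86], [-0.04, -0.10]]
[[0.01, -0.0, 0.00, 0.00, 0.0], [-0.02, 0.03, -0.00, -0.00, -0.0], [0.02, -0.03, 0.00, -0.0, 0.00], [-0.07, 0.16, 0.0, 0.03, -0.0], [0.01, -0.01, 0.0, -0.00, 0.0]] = a @ [[-0.12, 0.02, -0.04, -0.06, -0.01],[-0.01, 0.08, 0.01, 0.03, 0.00]]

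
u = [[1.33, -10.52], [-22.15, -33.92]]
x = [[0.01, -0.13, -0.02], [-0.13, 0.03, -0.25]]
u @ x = [[1.38, -0.49, 2.60], [4.19, 1.86, 8.92]]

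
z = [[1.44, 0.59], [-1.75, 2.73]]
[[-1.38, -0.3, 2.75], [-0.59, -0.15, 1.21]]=z @ [[-0.69, -0.15, 1.37], [-0.66, -0.15, 1.32]]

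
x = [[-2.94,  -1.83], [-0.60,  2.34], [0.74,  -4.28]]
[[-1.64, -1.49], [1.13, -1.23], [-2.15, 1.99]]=x@[[0.22, 0.72],[0.54, -0.34]]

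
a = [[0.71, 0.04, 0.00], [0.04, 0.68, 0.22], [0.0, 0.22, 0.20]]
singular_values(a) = [0.78, 0.69, 0.11]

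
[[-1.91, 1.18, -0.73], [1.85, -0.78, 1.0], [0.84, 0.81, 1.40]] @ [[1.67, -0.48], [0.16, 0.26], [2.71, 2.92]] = [[-4.98, -0.91], [5.67, 1.83], [5.33, 3.90]]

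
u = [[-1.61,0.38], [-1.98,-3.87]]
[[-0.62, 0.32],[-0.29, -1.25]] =u@ [[0.36, -0.11], [-0.11, 0.38]]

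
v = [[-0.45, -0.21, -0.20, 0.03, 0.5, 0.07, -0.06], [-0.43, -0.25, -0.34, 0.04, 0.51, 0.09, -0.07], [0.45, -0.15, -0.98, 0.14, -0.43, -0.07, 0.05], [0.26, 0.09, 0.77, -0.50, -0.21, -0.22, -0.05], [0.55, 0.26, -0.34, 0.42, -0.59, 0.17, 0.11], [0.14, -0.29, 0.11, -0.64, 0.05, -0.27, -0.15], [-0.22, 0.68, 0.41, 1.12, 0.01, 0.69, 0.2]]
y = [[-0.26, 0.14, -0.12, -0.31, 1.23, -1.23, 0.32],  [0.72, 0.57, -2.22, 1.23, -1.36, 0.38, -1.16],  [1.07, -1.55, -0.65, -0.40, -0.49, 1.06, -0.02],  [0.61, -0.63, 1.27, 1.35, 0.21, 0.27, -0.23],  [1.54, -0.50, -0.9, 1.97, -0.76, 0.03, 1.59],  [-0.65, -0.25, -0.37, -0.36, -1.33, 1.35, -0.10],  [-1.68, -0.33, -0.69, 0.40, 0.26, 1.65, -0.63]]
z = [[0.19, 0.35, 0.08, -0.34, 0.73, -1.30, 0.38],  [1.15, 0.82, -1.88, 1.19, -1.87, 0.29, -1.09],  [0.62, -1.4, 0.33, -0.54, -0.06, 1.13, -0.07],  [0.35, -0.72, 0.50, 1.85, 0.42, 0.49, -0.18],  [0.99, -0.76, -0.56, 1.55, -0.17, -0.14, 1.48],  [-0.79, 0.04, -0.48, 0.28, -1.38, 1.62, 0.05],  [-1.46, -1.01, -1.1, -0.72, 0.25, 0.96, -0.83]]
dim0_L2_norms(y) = [2.78, 1.89, 2.9, 2.79, 2.46, 2.72, 2.11]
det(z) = -0.41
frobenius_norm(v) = 2.78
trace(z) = 3.81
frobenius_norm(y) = 6.73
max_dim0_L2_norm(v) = 1.45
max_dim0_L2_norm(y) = 2.9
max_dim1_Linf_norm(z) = 1.88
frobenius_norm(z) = 6.46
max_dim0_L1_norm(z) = 6.47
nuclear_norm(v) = 4.92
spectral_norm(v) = 1.83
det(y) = -39.77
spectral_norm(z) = 3.86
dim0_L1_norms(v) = [2.5, 1.93, 3.15, 2.89, 2.3, 1.58, 0.69]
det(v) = -0.00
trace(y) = 0.97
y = v + z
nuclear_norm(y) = 15.58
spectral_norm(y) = 4.20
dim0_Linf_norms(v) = [0.55, 0.68, 0.98, 1.12, 0.59, 0.69, 0.2]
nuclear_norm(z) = 14.73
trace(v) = -2.84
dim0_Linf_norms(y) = [1.68, 1.55, 2.22, 1.97, 1.36, 1.65, 1.59]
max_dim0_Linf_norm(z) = 1.88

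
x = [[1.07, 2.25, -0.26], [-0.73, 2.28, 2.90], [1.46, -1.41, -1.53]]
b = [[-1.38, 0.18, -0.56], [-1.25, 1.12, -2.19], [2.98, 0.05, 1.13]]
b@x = [[-2.43,-1.90,1.74], [-5.35,2.83,6.92], [4.8,5.23,-2.36]]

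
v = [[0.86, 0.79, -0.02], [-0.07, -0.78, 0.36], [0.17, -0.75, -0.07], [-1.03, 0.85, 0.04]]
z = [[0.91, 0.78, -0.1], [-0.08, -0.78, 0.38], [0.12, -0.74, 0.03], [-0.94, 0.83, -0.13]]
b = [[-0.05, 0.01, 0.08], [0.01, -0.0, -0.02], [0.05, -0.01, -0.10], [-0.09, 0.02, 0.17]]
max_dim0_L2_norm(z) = 1.57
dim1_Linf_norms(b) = [0.08, 0.02, 0.1, 0.17]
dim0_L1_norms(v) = [2.13, 3.17, 0.49]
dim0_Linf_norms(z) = [0.94, 0.83, 0.38]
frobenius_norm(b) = 0.24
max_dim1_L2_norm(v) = 1.34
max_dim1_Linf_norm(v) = 1.03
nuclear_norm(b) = 0.25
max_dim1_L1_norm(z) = 1.9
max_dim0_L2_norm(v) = 1.59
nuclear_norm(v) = 3.28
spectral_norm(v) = 1.62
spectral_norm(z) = 1.60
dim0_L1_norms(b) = [0.2, 0.04, 0.37]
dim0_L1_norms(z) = [2.05, 3.13, 0.64]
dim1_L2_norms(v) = [1.17, 0.86, 0.77, 1.34]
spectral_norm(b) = 0.24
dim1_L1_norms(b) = [0.14, 0.03, 0.16, 0.28]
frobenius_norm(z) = 2.09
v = z + b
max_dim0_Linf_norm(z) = 0.94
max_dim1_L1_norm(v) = 1.92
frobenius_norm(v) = 2.12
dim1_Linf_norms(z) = [0.91, 0.78, 0.74, 0.94]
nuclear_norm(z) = 3.17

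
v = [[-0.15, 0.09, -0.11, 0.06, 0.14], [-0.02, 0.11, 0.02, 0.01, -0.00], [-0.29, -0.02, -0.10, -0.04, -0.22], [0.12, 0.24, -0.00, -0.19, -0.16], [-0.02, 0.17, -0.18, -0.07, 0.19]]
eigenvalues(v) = [(-0.3+0.03j), (-0.3-0.03j), (0.32+0j), (0.01+0j), (0.12+0j)]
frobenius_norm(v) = 0.68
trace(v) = -0.14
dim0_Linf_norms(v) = [0.29, 0.24, 0.18, 0.19, 0.22]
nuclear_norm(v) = 1.27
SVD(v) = [[0.12, -0.64, 0.03, 0.45, -0.61], [0.14, -0.05, -0.14, 0.75, 0.63], [-0.64, -0.37, -0.64, -0.14, 0.13], [0.45, 0.38, -0.75, 0.06, -0.3], [0.59, -0.55, -0.10, -0.46, 0.36]] @ diag([0.39413092115926135, 0.3842846941068226, 0.38035188551881094, 0.10997386357780309, 0.004927816294691928]) @ [[0.53,  0.63,  -0.13,  -0.24,  0.5],  [0.68,  -0.15,  0.53,  -0.15,  -0.45],  [0.26,  -0.52,  0.20,  0.46,  0.65],  [-0.23,  0.55,  0.57,  0.55,  -0.04],  [-0.37,  -0.09,  0.57,  -0.63,  0.35]]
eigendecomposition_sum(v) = [[(-0.08-0.03j), (-0.01-0.05j), -0.03+0.02j, 0.03+0.06j, 0.02+0.04j], [-0.00+0.01j, -0.00+0.00j, 0.00+0.00j, 0.01-0.01j, 0.00-0.00j], [(-0.12-0.18j), 0.05-0.10j, -0.09-0.01j, -0.02+0.17j, -0.02+0.10j], [(0.07-0.1j), (0.06+0.01j), -0.01-0.05j, (-0.1+0.02j), -0.06+0.01j], [(-0.03-0.09j), 0.03-0.04j, (-0.04-0.01j), -0.03+0.07j, (-0.02+0.04j)]] + [[(-0.08+0.03j), (-0.01+0.05j), (-0.03-0.02j), (0.03-0.06j), (0.02-0.04j)], [(-0-0.01j), -0.00-0.00j, -0j, (0.01+0.01j), 0.00+0.00j], [-0.12+0.18j, 0.05+0.10j, (-0.09+0.01j), (-0.02-0.17j), -0.02-0.10j], [0.07+0.10j, (0.06-0.01j), -0.01+0.05j, -0.10-0.02j, (-0.06-0.01j)], [(-0.03+0.09j), (0.03+0.04j), -0.04+0.01j, (-0.03-0.07j), (-0.02-0.04j)]] + [[0.02+0.00j, (0.09-0j), (-0.04-0j), (-0.01+0j), (0.1-0j)], [(-0.01-0j), -0.03+0.00j, (0.01+0j), -0j, -0.03+0.00j], [-0.03-0.00j, -0.16+0.00j, (0.08+0j), (0.01-0j), -0.19+0.00j], [(-0.01-0j), (-0.06+0j), 0.03+0.00j, 0.00-0.00j, (-0.07+0j)], [0.04+0.00j, 0.21-0.00j, -0.10-0.00j, -0.02+0.00j, (0.24-0j)]] + [[0j, -0.00+0.00j, -0.00-0.00j, 0.00-0.00j, (-0-0j)], [0j, (-0+0j), -0.00-0.00j, 0.00-0.00j, (-0-0j)], [(-0.01-0j), 0.01-0.00j, 0j, (-0+0j), 0.00+0.00j], [(0.01+0j), -0.01+0.00j, -0.00-0.00j, 0.00-0.00j, (-0-0j)], [(-0-0j), -0j, 0.00+0.00j, (-0+0j), 0.00+0.00j]] + [[(-0-0j), (0.02-0j), 0j, -0.00+0.00j, 0j], [-0.01-0.00j, (0.15-0j), 0.00+0.00j, (-0+0j), 0.02+0.00j], [-0.00-0.00j, (0.03-0j), 0j, (-0+0j), 0.01+0.00j], [-0.02-0.00j, (0.17-0j), 0j, (-0+0j), (0.03+0j)], [0.01+0.00j, (-0.1+0j), -0.00-0.00j, -0j, -0.02-0.00j]]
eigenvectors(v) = [[(0.25-0.19j), 0.25+0.19j, (-0.31+0j), (-0.37+0j), (0.08+0j)],[(-0.03-0.02j), (-0.03+0.02j), 0.09+0.00j, (-0.12+0j), (0.58+0j)],[0.77+0.00j, 0.77-0.00j, 0.57+0.00j, (0.54+0j), (0.12+0j)],[(0.16+0.41j), (0.16-0.41j), 0.20+0.00j, (-0.65+0j), 0.69+0.00j],[0.32+0.08j, 0.32-0.08j, -0.73+0.00j, 0.36+0.00j, (-0.41+0j)]]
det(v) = 0.00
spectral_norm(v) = 0.39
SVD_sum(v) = [[0.03, 0.03, -0.01, -0.01, 0.02], [0.03, 0.03, -0.01, -0.01, 0.03], [-0.13, -0.16, 0.03, 0.06, -0.13], [0.09, 0.11, -0.02, -0.04, 0.09], [0.12, 0.15, -0.03, -0.05, 0.12]] + [[-0.17, 0.04, -0.13, 0.04, 0.11], [-0.01, 0.0, -0.01, 0.00, 0.01], [-0.10, 0.02, -0.08, 0.02, 0.06], [0.10, -0.02, 0.08, -0.02, -0.07], [-0.14, 0.03, -0.11, 0.03, 0.09]] + [[0.0, -0.01, 0.0, 0.00, 0.01], [-0.01, 0.03, -0.01, -0.02, -0.03], [-0.06, 0.13, -0.05, -0.11, -0.16], [-0.07, 0.15, -0.06, -0.13, -0.18], [-0.01, 0.02, -0.01, -0.02, -0.02]] + [[-0.01, 0.03, 0.03, 0.03, -0.0],[-0.02, 0.05, 0.05, 0.05, -0.0],[0.0, -0.01, -0.01, -0.01, 0.00],[-0.0, 0.00, 0.0, 0.0, -0.00],[0.01, -0.03, -0.03, -0.03, 0.0]] + [[0.00, 0.00, -0.00, 0.00, -0.0],[-0.00, -0.0, 0.0, -0.0, 0.00],[-0.00, -0.0, 0.00, -0.00, 0.0],[0.00, 0.00, -0.0, 0.00, -0.00],[-0.0, -0.00, 0.0, -0.0, 0.00]]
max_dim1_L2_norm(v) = 0.38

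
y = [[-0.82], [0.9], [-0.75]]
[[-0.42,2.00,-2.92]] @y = [[4.33]]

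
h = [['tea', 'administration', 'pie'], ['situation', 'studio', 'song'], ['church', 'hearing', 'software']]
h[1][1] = 'studio'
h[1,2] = 'song'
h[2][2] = 'software'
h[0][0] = 'tea'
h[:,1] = ['administration', 'studio', 'hearing']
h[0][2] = 'pie'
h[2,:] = ['church', 'hearing', 'software']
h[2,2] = 'software'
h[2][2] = 'software'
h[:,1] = ['administration', 'studio', 'hearing']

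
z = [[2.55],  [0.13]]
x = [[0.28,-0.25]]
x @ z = [[0.68]]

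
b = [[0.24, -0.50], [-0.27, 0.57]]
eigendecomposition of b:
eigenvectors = [[-0.9, 0.66], [-0.43, -0.75]]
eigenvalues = [0.0, 0.81]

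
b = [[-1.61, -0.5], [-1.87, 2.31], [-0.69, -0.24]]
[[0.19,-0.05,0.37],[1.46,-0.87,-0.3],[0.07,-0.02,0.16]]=b @[[-0.25, 0.12, -0.15], [0.43, -0.28, -0.25]]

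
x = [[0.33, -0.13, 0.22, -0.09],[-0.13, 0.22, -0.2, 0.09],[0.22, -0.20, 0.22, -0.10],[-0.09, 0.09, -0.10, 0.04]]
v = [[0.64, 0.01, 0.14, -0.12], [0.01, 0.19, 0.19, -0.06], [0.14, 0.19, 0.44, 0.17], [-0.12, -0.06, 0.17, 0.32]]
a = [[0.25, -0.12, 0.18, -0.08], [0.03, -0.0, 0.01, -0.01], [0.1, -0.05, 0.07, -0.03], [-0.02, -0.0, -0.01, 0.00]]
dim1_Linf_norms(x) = [0.33, 0.22, 0.22, 0.1]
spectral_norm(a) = 0.37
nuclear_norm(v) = 1.59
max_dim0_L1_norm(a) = 0.4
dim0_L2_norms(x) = [0.43, 0.34, 0.38, 0.17]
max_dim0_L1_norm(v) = 0.94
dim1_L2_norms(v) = [0.67, 0.28, 0.53, 0.39]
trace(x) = 0.81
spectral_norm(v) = 0.73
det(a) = 0.00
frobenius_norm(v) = 0.97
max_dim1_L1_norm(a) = 0.63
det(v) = -0.00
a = v @ x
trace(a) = 0.32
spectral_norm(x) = 0.67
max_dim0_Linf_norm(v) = 0.64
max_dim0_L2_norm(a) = 0.27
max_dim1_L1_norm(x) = 0.77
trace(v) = 1.59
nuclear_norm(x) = 0.82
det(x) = -0.00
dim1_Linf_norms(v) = [0.64, 0.19, 0.44, 0.32]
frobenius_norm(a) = 0.37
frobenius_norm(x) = 0.69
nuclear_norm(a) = 0.39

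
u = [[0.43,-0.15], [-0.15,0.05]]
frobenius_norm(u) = 0.48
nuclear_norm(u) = 0.48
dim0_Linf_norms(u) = [0.43, 0.15]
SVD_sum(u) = [[0.43, -0.15], [-0.15, 0.05]] + [[-0.00, -0.00], [-0.0, -0.0]]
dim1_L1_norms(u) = [0.58, 0.2]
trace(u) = 0.48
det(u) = -0.00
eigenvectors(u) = [[0.94, 0.33], [-0.33, 0.94]]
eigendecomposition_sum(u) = [[0.43, -0.15], [-0.15, 0.05]] + [[-0.0, -0.0],[-0.0, -0.0]]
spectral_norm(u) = 0.48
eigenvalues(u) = [0.48, -0.0]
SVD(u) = [[-0.94, 0.33], [0.33, 0.94]] @ diag([0.4820743687382041, 0.0020743687382040908]) @ [[-0.94,0.33], [-0.33,-0.94]]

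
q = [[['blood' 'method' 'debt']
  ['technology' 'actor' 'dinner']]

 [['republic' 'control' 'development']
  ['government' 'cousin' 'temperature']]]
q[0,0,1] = 'method'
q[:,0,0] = ['blood', 'republic']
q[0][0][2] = 'debt'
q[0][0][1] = 'method'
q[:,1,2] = ['dinner', 'temperature']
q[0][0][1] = 'method'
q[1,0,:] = ['republic', 'control', 'development']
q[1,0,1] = 'control'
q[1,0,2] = 'development'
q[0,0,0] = 'blood'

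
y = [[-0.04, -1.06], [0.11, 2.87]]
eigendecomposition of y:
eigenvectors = [[-1.00, 0.35], [0.04, -0.94]]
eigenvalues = [0.0, 2.83]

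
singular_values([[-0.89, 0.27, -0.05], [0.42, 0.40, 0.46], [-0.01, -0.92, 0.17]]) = [1.06, 1.0, 0.41]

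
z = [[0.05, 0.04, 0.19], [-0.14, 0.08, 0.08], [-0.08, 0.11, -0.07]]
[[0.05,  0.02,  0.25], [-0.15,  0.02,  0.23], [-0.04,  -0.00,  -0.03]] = z @ [[1.24, -0.06, -0.69], [0.47, 0.02, 0.20], [-0.17, 0.13, 1.47]]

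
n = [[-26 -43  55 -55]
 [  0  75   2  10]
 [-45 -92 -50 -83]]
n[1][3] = 10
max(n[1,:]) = 75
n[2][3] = -83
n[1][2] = 2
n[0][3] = -55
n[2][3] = -83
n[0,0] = -26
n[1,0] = 0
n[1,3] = 10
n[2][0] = -45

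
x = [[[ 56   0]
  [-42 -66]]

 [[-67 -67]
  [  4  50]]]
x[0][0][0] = 56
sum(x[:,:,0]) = -49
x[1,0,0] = -67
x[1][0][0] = -67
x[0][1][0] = -42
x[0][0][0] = 56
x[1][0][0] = -67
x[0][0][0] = 56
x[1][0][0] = -67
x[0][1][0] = -42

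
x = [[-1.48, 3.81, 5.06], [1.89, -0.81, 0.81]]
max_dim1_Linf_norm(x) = 5.06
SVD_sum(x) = [[-1.57, 3.84, 5.01], [0.07, -0.18, -0.24]] + [[0.09,-0.03,0.05], [1.82,-0.63,1.05]]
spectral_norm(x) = 6.51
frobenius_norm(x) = 6.87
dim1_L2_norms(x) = [6.5, 2.21]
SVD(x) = [[-1.0, 0.05],[0.05, 1.0]] @ diag([6.5111453050891885, 2.1907502860926455]) @ [[0.24, -0.59, -0.77], [0.83, -0.29, 0.48]]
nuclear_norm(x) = 8.70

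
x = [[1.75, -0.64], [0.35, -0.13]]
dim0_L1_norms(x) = [2.1, 0.77]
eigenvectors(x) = [[0.98,0.34], [0.20,0.94]]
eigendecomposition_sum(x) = [[1.75,-0.64], [0.35,-0.13]] + [[0.00, -0.0], [0.00, -0.00]]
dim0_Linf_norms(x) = [1.75, 0.64]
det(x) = -0.00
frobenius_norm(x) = 1.90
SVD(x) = [[-0.98, -0.20],[-0.2, 0.98]] @ diag([1.9003938034140206, 0.0018417235384120593]) @ [[-0.94,0.34], [-0.34,-0.94]]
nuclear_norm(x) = 1.90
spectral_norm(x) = 1.90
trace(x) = 1.62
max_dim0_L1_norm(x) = 2.1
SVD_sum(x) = [[1.75, -0.64], [0.35, -0.13]] + [[0.00, 0.0], [-0.0, -0.0]]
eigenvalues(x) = [1.62, -0.0]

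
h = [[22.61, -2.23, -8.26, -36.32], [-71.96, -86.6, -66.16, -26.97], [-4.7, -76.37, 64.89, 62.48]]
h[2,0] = -4.7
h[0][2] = -8.26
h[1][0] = -71.96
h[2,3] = 62.48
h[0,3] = -36.32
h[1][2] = -66.16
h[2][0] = -4.7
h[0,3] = -36.32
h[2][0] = -4.7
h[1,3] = -26.97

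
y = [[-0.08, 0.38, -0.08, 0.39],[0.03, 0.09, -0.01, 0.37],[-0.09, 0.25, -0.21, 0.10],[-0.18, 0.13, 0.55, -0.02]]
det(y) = 0.00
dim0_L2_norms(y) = [0.22, 0.48, 0.59, 0.55]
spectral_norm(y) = 0.71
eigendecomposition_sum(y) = [[-0.05+9.59j, 0.15-10.41j, (0.15-13.5j), 0.16-7.96j],[(-0.05+6.05j), (0.12-6.57j), (0.12-8.52j), 0.12-5.02j],[(-0.02+1.87j), (0.04-2.03j), 0.05-2.63j, (0.04-1.55j)],[-0.05+0.48j, 0.06-0.52j, (0.08-0.67j), (0.05-0.39j)]] + [[(-0.05-9.59j), (0.15+10.41j), 0.15+13.50j, (0.16+7.96j)],[(-0.05-6.05j), 0.12+6.57j, (0.12+8.52j), 0.12+5.02j],[-0.02-1.87j, (0.04+2.03j), (0.05+2.63j), 0.04+1.55j],[(-0.05-0.48j), (0.06+0.52j), 0.08+0.67j, (0.05+0.39j)]] + [[(0.01-0.09j), 0.04+0.16j, (-0.19-0.04j), 0.03-0.06j], [(0.07-0.07j), (-0.07+0.16j), -0.13-0.16j, 0.07-0.02j], [(-0.02-0.07j), 0.08+0.10j, -0.15+0.03j, (0.01-0.05j)], [(-0.04+0.1j), 0.01-0.19j, (0.2+0.11j), (-0.06+0.05j)]] + [[0.01+0.09j, 0.04-0.16j, (-0.19+0.04j), 0.03+0.06j],  [0.07+0.07j, (-0.07-0.16j), (-0.13+0.16j), (0.07+0.02j)],  [-0.02+0.07j, (0.08-0.1j), -0.15-0.03j, 0.01+0.05j],  [-0.04-0.10j, 0.01+0.19j, (0.2-0.11j), -0.06-0.05j]]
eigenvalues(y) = [(0.16+0j), (0.16-0j), (-0.27+0.15j), (-0.27-0.15j)]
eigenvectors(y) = [[(0.83+0j),0.83-0.00j,-0.47+0.13j,-0.47-0.13j],  [0.53+0.00j,0.53-0.00j,-0.48-0.20j,-0.48+0.20j],  [(0.16+0j),(0.16-0j),-0.31+0.25j,-0.31-0.25j],  [0.04+0.00j,0.04-0.00j,(0.58+0j),0.58-0.00j]]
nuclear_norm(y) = 1.60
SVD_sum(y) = [[-0.04, 0.32, -0.18, 0.39], [-0.03, 0.19, -0.11, 0.23], [-0.02, 0.18, -0.10, 0.22], [0.01, -0.07, 0.04, -0.08]] + [[-0.04, 0.04, 0.11, 0.02], [-0.02, 0.02, 0.06, 0.01], [0.02, -0.02, -0.06, -0.01], [-0.17, 0.18, 0.52, 0.08]] + [[-0.01, 0.02, -0.01, -0.02], [0.08, -0.11, 0.05, 0.12], [-0.07, 0.1, -0.04, -0.11], [-0.02, 0.02, -0.01, -0.02]] + [[0.01, 0.01, 0.00, -0.00], [-0.01, -0.01, -0.00, 0.00], [-0.01, -0.01, -0.00, 0.0], [-0.0, -0.00, -0.0, 0.00]]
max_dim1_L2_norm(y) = 0.59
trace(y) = -0.22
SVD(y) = [[-0.77, 0.20, -0.11, -0.60], [-0.46, 0.10, 0.74, 0.49], [-0.42, -0.12, -0.65, 0.62], [0.16, 0.97, -0.14, 0.15]] @ diag([0.706817204452331, 0.6021314376856102, 0.26363380869844827, 0.02333208417612662]) @ [[0.08,-0.59,0.34,-0.73], [-0.29,0.3,0.90,0.14], [0.43,-0.59,0.24,0.64], [-0.85,-0.46,-0.15,0.21]]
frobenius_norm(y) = 0.97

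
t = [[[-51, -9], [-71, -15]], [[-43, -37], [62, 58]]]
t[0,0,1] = -9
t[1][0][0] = -43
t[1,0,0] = -43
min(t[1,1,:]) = 58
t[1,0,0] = -43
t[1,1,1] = 58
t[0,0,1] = -9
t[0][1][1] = -15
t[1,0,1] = -37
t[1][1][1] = 58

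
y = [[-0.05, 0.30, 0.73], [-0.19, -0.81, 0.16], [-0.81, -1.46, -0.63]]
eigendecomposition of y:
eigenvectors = [[-0.35-0.49j, (-0.35+0.49j), 0.87+0.00j],[0.16-0.17j, 0.16+0.17j, -0.45+0.00j],[(0.76+0j), 0.76-0.00j, (-0.2+0j)]]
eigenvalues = [(-0.56+0.86j), (-0.56-0.86j), (-0.37+0j)]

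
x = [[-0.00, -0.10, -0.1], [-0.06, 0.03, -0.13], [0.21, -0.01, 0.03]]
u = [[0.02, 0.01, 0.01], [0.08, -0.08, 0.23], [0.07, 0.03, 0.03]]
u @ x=[[0.00, -0.0, -0.0], [0.05, -0.01, 0.01], [0.00, -0.01, -0.01]]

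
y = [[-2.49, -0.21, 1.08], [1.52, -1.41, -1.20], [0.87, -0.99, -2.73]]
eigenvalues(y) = [(-4.03+0j), (-1.3+0.44j), (-1.3-0.44j)]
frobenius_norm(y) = 4.73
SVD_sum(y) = [[-1.47,  0.69,  1.62], [1.44,  -0.68,  -1.59], [1.78,  -0.84,  -1.97]] + [[-1.08,  -0.66,  -0.69],[-0.07,  -0.04,  -0.04],[-0.83,  -0.51,  -0.53]] + [[0.05, -0.24, 0.15], [0.15, -0.69, 0.43], [-0.08, 0.36, -0.23]]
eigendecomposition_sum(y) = [[(-1.17+0j),  (0.42-0j),  (1.36+0j)],[(1.59-0j),  (-0.56+0j),  -1.83-0.00j],[1.99-0.00j,  -0.71+0.00j,  (-2.3-0j)]] + [[-0.66-0.43j,-0.31-0.70j,-0.14+0.31j], [-0.03+0.74j,(-0.42+0.59j),0.32-0.03j], [-0.56-0.60j,-0.14-0.79j,(-0.22+0.28j)]] + [[-0.66+0.43j,(-0.31+0.7j),-0.14-0.31j],[(-0.03-0.74j),-0.42-0.59j,(0.32+0.03j)],[-0.56+0.60j,-0.14+0.79j,(-0.22-0.28j)]]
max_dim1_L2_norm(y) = 3.03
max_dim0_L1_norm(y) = 5.01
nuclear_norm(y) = 7.05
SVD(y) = [[-0.54, -0.79, -0.29], [0.53, -0.05, -0.85], [0.66, -0.61, 0.44]] @ diag([4.2496762315640515, 1.8225464940814522, 0.9785582270825671]) @ [[0.64, -0.3, -0.71], [0.75, 0.46, 0.48], [-0.18, 0.83, -0.52]]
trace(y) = -6.63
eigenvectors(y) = [[(0.42+0j), -0.56+0.14j, (-0.56-0.14j)], [-0.57+0.00j, (0.38+0.39j), (0.38-0.39j)], [-0.71+0.00j, (-0.6+0j), (-0.6-0j)]]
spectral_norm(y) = 4.25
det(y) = -7.58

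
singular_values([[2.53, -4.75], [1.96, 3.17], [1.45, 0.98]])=[5.87, 3.39]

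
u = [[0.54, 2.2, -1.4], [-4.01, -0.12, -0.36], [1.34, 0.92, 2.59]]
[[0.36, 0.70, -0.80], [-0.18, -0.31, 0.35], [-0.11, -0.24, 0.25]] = u @ [[0.05, 0.09, -0.1], [0.09, 0.17, -0.20], [-0.1, -0.2, 0.22]]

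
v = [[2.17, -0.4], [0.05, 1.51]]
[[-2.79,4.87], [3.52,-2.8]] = v @ [[-0.85, 1.89],[2.36, -1.92]]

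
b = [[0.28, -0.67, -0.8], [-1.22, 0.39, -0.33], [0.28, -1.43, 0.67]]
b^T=[[0.28,-1.22,0.28], [-0.67,0.39,-1.43], [-0.80,-0.33,0.67]]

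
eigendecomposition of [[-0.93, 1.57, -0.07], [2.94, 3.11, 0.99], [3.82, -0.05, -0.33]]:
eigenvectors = [[-0.28+0.00j, (-0.21+0.21j), (-0.21-0.21j)], [(-0.93+0j), (-0.04-0.15j), (-0.04+0.15j)], [-0.22+0.00j, 0.94+0.00j, (0.94-0j)]]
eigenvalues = [(4.23+0j), (-1.19+0.87j), (-1.19-0.87j)]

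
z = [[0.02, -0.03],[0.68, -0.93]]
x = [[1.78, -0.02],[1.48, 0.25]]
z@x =[[-0.01, -0.01], [-0.17, -0.25]]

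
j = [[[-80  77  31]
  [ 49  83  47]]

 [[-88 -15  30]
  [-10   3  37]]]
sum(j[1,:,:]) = -43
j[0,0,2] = 31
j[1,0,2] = 30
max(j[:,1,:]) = 83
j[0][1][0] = 49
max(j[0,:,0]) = 49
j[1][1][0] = -10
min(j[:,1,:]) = -10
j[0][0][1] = 77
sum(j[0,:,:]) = 207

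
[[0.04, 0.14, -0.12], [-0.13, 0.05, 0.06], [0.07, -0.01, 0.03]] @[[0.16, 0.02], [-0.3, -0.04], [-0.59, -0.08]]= [[0.04, 0.0], [-0.07, -0.01], [-0.00, -0.0]]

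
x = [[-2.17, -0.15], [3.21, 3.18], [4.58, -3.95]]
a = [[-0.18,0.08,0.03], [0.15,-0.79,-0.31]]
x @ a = [[0.37,  -0.06,  -0.02], [-0.10,  -2.26,  -0.89], [-1.42,  3.49,  1.36]]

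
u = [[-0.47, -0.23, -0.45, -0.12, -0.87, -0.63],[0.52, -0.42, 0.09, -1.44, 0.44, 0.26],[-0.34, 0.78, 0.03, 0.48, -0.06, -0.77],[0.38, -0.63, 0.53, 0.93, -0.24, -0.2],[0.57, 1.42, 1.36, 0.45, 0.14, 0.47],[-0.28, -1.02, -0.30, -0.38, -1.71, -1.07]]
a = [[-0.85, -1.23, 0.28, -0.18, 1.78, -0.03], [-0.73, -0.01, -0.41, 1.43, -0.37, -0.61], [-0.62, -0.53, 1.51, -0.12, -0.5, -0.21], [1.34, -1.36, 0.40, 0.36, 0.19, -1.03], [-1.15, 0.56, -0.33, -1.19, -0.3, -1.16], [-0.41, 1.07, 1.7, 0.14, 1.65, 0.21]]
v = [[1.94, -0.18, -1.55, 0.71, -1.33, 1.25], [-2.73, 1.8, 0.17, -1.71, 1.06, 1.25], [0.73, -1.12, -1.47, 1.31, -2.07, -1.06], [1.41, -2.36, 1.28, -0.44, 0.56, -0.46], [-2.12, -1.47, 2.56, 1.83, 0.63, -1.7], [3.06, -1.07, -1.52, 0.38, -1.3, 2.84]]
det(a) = -68.02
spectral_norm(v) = 7.01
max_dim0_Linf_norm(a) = 1.78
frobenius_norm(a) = 5.35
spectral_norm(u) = 3.05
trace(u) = -0.86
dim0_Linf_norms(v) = [3.06, 2.36, 2.56, 1.83, 2.07, 2.84]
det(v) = -1.11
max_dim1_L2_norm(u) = 2.33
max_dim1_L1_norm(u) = 4.76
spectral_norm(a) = 3.06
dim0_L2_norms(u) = [1.07, 2.07, 1.56, 1.88, 1.99, 1.57]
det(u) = 0.02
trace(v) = 5.30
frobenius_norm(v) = 9.48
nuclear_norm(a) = 12.62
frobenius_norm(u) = 4.22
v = u @ a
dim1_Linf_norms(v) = [1.94, 2.73, 2.07, 2.36, 2.56, 3.06]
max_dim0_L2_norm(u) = 2.07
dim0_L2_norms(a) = [2.22, 2.26, 2.38, 1.91, 2.53, 1.69]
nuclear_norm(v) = 18.26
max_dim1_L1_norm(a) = 5.18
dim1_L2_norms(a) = [2.35, 1.8, 1.8, 2.24, 2.14, 2.64]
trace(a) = 0.92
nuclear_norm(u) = 8.43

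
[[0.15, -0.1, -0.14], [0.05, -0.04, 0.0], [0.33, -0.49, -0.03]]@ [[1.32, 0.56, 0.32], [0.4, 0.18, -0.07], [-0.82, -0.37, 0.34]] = [[0.27, 0.12, 0.01], [0.05, 0.02, 0.02], [0.26, 0.11, 0.13]]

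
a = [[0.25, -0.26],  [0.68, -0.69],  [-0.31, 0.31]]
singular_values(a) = [1.12, 0.01]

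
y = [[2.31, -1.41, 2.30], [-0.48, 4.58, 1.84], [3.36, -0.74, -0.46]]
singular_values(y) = [5.41, 3.95, 2.09]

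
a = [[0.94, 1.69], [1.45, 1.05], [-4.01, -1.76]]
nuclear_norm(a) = 6.11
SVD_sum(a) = [[1.44, 0.82],  [1.55, 0.88],  [-3.78, -2.16]] + [[-0.5, 0.87], [-0.10, 0.17], [-0.23, 0.40]]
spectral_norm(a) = 4.99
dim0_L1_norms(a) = [6.4, 4.5]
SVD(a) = [[-0.33, 0.9],[-0.36, 0.17],[0.87, 0.41]] @ diag([4.987045573735797, 1.11882815726196]) @ [[-0.87,  -0.5], [-0.50,  0.87]]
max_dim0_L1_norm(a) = 6.4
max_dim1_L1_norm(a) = 5.77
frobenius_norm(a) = 5.11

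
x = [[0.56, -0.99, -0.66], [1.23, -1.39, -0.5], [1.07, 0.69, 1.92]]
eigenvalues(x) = [(-0.05+0.13j), (-0.05-0.13j), (1.19+0j)]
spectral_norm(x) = 2.57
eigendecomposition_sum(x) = [[(0.86+0.49j), (-0.6-0.24j), 0.13+0.11j], [1.16+0.52j, (-0.79-0.24j), 0.18+0.12j], [-0.84-0.50j, 0.58+0.26j, -0.13-0.11j]] + [[0.86-0.49j, (-0.6+0.24j), 0.13-0.11j], [(1.16-0.52j), -0.79+0.24j, 0.18-0.12j], [-0.84+0.50j, (0.58-0.26j), -0.13+0.11j]] + [[-1.17+0.00j, (0.2-0j), (-0.92+0j)], [(-1.09+0j), (0.19-0j), (-0.86+0j)], [2.75-0.00j, -0.47+0.00j, 2.17-0.00j]]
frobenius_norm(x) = 3.28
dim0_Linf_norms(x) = [1.23, 1.39, 1.92]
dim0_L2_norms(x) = [1.72, 1.84, 2.09]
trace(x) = 1.09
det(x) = 0.02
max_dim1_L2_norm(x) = 2.3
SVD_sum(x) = [[0.06,-0.77,-0.89], [0.07,-0.88,-1.02], [-0.09,1.21,1.4]] + [[0.5, -0.22, 0.23], [1.16, -0.51, 0.52], [1.17, -0.51, 0.52]] + [[-0.00, -0.0, 0.0], [0.00, 0.0, -0.0], [-0.00, -0.00, 0.00]]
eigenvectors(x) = [[(0.52+0.05j), (0.52-0.05j), (-0.37+0j)], [0.67+0.00j, (0.67-0j), (-0.34+0j)], [(-0.52-0.06j), (-0.52+0.06j), 0.87+0.00j]]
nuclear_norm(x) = 4.61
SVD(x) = [[-0.46,0.29,-0.84], [-0.52,0.67,0.52], [0.72,0.68,-0.15]] @ diag([2.5702452366454267, 2.03113695163383, 0.004701830401526925]) @ [[-0.05, 0.65, 0.76], [0.85, -0.37, 0.38], [0.53, 0.66, -0.53]]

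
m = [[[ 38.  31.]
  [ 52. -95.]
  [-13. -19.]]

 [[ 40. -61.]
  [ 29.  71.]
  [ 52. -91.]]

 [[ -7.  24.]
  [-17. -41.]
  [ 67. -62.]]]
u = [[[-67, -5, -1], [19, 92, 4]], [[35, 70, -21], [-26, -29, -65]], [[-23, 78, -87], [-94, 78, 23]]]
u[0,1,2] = 4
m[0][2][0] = -13.0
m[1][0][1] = -61.0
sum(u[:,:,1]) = 284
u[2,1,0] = -94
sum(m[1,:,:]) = 40.0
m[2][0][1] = 24.0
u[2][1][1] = 78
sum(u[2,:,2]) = -64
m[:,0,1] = [31.0, -61.0, 24.0]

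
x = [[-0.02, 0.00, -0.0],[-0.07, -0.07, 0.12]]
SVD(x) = [[-0.06, -1.0], [-1.0, 0.06]] @ diag([0.15582705136797198, 0.017830593427124553]) @ [[0.46, 0.45, -0.77], [0.89, -0.23, 0.39]]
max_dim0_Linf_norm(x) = 0.12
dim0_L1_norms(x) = [0.09, 0.07, 0.12]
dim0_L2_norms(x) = [0.07, 0.07, 0.12]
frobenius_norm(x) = 0.16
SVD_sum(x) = [[-0.0, -0.00, 0.01], [-0.07, -0.07, 0.12]] + [[-0.02, 0.0, -0.01], [0.00, -0.00, 0.0]]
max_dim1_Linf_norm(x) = 0.12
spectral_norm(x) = 0.16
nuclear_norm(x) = 0.17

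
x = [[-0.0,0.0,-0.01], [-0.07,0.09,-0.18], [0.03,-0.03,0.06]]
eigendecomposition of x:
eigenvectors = [[0.02+0.00j, (0.27+0.47j), (0.27-0.47j)], [(0.95+0j), (0.76+0j), 0.76-0.00j], [(-0.32+0j), 0.27-0.21j, 0.27+0.21j]]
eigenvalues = [(0.15+0j), 0.01j, -0.01j]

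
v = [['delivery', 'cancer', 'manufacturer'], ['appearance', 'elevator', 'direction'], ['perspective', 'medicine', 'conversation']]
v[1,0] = 'appearance'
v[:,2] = ['manufacturer', 'direction', 'conversation']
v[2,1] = 'medicine'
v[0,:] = ['delivery', 'cancer', 'manufacturer']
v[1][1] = 'elevator'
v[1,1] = 'elevator'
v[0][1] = 'cancer'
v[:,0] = ['delivery', 'appearance', 'perspective']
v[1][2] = 'direction'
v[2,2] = 'conversation'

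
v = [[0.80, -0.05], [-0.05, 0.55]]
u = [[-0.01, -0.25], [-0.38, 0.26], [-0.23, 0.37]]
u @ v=[[0.00, -0.14], [-0.32, 0.16], [-0.2, 0.22]]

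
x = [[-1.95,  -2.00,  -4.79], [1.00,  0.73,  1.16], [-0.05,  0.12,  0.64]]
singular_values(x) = [5.81, 0.59, 0.0]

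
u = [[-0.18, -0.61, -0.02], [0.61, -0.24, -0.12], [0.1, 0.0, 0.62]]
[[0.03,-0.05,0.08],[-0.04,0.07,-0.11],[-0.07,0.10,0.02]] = u@[[-0.09,0.16,-0.2], [-0.02,0.03,-0.07], [-0.1,0.13,0.07]]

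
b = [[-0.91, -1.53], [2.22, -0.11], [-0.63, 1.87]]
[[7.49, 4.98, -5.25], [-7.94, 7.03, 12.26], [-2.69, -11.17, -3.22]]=b @ [[-3.71, 2.92, 5.53], [-2.69, -4.99, 0.14]]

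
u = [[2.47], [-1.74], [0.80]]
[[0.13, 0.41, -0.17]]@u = [[-0.53]]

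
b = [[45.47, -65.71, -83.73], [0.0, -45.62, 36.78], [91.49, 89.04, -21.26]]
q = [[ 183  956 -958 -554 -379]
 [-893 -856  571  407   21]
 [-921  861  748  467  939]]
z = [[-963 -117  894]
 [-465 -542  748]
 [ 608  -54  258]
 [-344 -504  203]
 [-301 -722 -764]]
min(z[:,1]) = -722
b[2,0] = 91.49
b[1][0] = 0.0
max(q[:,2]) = 748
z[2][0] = 608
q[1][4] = 21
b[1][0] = 0.0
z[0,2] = 894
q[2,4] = 939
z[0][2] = 894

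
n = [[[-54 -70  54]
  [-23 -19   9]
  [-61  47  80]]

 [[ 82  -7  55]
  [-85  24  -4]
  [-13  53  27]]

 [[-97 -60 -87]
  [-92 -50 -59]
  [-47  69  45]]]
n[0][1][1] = -19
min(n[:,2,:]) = -61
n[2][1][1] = -50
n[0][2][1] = 47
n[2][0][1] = -60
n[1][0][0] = 82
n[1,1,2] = -4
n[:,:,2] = [[54, 9, 80], [55, -4, 27], [-87, -59, 45]]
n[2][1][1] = -50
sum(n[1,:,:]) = 132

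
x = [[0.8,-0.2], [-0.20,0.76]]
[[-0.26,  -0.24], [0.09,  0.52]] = x @ [[-0.31, -0.14], [0.04, 0.65]]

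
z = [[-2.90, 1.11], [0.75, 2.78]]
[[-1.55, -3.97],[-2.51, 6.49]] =z @ [[0.17, 2.05], [-0.95, 1.78]]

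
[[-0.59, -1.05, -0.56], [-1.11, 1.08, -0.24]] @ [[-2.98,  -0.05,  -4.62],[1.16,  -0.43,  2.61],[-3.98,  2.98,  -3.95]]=[[2.77, -1.19, 2.20], [5.52, -1.12, 8.90]]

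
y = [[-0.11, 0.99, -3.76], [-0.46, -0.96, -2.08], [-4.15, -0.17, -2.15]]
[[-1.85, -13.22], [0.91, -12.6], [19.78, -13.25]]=y@[[-5.11,0.80], [0.07,3.29], [0.66,4.36]]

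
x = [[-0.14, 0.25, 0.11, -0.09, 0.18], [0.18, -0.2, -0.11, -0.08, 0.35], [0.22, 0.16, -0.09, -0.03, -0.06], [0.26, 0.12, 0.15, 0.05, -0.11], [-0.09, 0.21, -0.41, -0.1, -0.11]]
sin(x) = [[-0.13, 0.25, 0.11, -0.09, 0.18], [0.18, -0.18, -0.11, -0.08, 0.34], [0.22, 0.16, -0.08, -0.03, -0.06], [0.26, 0.12, 0.16, 0.05, -0.11], [-0.09, 0.2, -0.4, -0.10, -0.1]]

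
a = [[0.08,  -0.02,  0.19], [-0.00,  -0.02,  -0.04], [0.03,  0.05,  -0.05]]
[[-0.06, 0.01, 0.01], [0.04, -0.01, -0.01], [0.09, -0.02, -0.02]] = a @ [[1.47, -0.29, -0.40], [-0.09, 0.02, 0.03], [-0.92, 0.18, 0.25]]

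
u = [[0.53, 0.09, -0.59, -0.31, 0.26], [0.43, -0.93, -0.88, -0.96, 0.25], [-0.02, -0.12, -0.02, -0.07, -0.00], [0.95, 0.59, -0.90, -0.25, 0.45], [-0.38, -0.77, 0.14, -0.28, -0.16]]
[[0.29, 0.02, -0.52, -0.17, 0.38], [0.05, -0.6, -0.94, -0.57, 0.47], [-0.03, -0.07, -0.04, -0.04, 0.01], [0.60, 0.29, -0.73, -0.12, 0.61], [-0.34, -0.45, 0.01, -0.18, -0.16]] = u@[[0.61, -0.00, -0.02, 0.28, 0.15], [-0.0, 0.56, 0.07, 0.04, 0.08], [-0.02, 0.07, 0.76, 0.2, -0.03], [0.28, 0.04, 0.20, 0.42, -0.28], [0.15, 0.08, -0.03, -0.28, 0.72]]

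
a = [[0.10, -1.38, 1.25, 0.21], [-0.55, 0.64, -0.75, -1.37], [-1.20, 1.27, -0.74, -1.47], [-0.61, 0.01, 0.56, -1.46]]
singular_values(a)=[3.39, 1.86, 0.45, 0.27]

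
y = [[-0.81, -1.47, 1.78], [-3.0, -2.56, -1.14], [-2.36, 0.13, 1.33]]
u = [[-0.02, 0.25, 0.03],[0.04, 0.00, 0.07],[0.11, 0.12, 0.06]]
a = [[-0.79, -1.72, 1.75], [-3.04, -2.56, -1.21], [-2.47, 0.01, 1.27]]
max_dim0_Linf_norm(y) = 3.0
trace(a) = -2.08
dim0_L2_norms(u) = [0.12, 0.28, 0.1]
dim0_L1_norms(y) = [6.17, 4.16, 4.25]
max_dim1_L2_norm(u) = 0.25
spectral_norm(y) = 4.60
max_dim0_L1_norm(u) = 0.37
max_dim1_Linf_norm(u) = 0.25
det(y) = -18.63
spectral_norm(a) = 4.74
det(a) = -20.34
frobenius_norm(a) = 5.62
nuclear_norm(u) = 0.46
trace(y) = -2.04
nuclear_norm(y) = 8.74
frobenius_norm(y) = 5.49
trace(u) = 0.04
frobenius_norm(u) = 0.32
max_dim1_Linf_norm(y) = 3.0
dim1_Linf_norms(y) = [1.78, 3.0, 2.36]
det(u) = 0.00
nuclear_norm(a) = 8.95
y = a + u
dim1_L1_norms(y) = [4.06, 6.7, 3.82]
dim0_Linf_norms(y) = [3.0, 2.56, 1.78]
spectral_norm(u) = 0.29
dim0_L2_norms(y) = [3.9, 2.95, 2.5]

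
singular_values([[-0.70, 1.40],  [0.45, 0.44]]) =[1.58, 0.59]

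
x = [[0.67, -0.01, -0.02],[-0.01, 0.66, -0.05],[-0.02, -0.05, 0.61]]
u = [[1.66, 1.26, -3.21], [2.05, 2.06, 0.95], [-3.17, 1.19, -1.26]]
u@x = [[1.16, 0.98, -2.05],[1.33, 1.29, 0.44],[-2.11, 0.88, -0.76]]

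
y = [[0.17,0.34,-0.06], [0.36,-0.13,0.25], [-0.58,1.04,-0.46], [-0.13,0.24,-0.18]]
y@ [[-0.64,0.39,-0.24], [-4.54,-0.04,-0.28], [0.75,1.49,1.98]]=[[-1.7, -0.04, -0.25], [0.55, 0.52, 0.44], [-4.70, -0.95, -1.06], [-1.14, -0.33, -0.39]]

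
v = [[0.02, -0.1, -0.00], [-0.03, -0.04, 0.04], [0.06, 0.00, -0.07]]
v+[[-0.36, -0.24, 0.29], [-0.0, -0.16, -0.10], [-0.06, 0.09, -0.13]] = [[-0.34,-0.34,0.29],[-0.03,-0.2,-0.06],[0.0,0.09,-0.20]]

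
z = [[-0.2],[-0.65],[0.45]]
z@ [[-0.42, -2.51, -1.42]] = [[0.08, 0.50, 0.28], [0.27, 1.63, 0.92], [-0.19, -1.13, -0.64]]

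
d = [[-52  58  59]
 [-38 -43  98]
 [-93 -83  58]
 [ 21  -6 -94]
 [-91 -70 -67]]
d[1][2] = 98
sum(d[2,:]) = -118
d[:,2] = [59, 98, 58, -94, -67]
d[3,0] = 21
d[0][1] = 58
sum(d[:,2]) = 54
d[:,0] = [-52, -38, -93, 21, -91]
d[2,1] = -83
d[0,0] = -52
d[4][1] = -70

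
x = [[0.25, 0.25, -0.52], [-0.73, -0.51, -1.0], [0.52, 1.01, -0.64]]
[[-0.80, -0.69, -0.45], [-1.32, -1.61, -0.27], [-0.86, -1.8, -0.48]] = x @ [[-0.43, 1.77, -0.75], [0.31, -1.88, 0.32], [1.48, 1.28, 0.65]]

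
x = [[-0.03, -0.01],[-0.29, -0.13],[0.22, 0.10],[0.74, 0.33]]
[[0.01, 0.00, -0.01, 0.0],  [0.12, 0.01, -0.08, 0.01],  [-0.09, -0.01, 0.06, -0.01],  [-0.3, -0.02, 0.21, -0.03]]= x @ [[-0.47, -0.03, 0.33, -0.04], [0.16, 0.01, -0.11, 0.01]]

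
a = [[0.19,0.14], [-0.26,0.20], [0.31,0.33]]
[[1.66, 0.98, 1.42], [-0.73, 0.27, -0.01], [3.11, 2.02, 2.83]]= a@[[5.84, 2.13, 3.84], [3.94, 4.13, 4.96]]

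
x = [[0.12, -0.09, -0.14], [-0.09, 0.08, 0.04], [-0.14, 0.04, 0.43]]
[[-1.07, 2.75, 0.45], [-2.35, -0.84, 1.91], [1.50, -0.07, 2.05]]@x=[[-0.44,0.33,0.45], [-0.47,0.22,1.12], [-0.1,-0.06,0.67]]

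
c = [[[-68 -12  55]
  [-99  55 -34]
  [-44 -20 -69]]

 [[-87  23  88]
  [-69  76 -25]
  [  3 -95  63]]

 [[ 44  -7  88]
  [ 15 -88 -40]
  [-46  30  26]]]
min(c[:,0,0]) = -87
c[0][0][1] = -12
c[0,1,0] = -99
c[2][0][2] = 88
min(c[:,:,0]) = -99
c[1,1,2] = -25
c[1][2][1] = -95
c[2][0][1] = -7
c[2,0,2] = 88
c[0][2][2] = -69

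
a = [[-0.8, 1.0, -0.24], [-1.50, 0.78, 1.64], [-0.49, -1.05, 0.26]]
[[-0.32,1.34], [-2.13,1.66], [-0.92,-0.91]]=a@[[0.94,-0.37],  [0.29,1.08],  [-0.58,0.16]]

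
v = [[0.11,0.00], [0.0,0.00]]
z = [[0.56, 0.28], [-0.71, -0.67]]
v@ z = [[0.06,0.03], [0.0,0.0]]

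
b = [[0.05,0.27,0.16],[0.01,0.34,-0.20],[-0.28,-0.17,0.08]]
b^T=[[0.05, 0.01, -0.28], [0.27, 0.34, -0.17], [0.16, -0.20, 0.08]]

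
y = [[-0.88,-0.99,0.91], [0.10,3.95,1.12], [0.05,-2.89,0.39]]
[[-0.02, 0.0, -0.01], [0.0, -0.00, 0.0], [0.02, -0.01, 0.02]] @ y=[[0.02,0.05,-0.02], [0.00,0.00,0.0], [-0.02,-0.12,0.01]]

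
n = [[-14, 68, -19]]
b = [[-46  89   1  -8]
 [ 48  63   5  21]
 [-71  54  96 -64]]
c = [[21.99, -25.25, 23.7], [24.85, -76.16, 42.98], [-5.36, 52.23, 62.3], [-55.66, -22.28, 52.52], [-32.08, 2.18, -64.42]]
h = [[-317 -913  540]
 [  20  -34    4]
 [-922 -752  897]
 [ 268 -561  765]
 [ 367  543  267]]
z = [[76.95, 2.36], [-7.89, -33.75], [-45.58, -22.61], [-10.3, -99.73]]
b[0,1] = 89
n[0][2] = -19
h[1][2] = 4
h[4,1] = 543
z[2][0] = -45.58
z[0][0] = 76.95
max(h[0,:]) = 540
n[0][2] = -19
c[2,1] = 52.23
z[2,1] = -22.61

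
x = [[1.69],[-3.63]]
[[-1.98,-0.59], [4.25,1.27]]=x @ [[-1.17, -0.35]]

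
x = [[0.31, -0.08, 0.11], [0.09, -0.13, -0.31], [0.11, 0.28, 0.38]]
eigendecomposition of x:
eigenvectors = [[(-0.77+0j), -0.15-0.32j, -0.15+0.32j],[(0.22+0j), (-0.73+0j), (-0.73-0j)],[(-0.61+0j), 0.43+0.41j, (0.43-0.41j)]]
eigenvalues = [(0.42+0j), (0.07+0.21j), (0.07-0.21j)]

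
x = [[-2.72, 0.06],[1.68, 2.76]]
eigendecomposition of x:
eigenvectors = [[-0.96, -0.01], [0.29, -1.0]]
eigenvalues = [-2.74, 2.78]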